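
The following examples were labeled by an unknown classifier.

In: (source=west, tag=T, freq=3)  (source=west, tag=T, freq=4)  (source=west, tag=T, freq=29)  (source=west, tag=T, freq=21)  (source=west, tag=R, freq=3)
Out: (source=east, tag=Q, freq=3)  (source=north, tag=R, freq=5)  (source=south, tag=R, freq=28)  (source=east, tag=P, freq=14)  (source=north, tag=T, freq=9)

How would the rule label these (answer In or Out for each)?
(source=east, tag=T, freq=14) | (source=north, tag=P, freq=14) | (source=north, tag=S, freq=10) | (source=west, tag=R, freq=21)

Out, Out, Out, In

Rule: source is west. This holds for each 'In' example and fails for each 'Out' one.
(source=east, tag=T, freq=14): Out (source is east). (source=north, tag=P, freq=14): Out (source is north). (source=north, tag=S, freq=10): Out (source is north). (source=west, tag=R, freq=21): In (source is west).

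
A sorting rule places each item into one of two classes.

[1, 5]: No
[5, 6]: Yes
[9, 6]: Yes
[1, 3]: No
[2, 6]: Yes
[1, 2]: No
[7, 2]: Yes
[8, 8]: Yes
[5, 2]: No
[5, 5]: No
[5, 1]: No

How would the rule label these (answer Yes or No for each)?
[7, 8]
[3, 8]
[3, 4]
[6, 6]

The classifier is using: max ≥ 6.

Yes, Yes, No, Yes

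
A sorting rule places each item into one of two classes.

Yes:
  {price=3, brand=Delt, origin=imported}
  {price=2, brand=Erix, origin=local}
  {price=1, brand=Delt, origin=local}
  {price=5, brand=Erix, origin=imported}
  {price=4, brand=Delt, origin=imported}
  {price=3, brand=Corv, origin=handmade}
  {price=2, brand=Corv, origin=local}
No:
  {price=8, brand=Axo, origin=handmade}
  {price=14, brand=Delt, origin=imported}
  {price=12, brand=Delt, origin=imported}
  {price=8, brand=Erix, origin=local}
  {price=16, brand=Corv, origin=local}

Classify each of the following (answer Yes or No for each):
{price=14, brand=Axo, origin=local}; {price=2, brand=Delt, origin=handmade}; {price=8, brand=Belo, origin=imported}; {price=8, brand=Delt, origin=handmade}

No, Yes, No, No

The distinguishing property — price ≤ 5 — holds for all the 'Yes' cases and none of the 'No' cases.
{price=14, brand=Axo, origin=local}: price = 14, doesn't qualify → No. {price=2, brand=Delt, origin=handmade}: price = 2, meets the rule → Yes. {price=8, brand=Belo, origin=imported}: price = 8, doesn't qualify → No. {price=8, brand=Delt, origin=handmade}: price = 8, doesn't qualify → No.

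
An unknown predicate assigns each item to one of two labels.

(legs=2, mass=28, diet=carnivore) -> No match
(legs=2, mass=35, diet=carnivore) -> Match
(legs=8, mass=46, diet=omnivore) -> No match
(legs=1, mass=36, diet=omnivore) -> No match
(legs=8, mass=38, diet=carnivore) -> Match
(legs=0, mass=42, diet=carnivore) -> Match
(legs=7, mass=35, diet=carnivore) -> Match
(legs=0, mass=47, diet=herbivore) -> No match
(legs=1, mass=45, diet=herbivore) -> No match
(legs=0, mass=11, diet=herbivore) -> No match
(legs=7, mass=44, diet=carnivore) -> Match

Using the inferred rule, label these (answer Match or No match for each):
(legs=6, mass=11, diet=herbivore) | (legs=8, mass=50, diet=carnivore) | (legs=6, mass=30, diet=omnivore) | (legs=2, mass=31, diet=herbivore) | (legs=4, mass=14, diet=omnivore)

The classifier is using: diet is carnivore AND mass ≥ 35.
(legs=6, mass=11, diet=herbivore) → diet is herbivore, mass = 11 → No match. (legs=8, mass=50, diet=carnivore) → diet is carnivore, mass = 50 → Match. (legs=6, mass=30, diet=omnivore) → diet is omnivore, mass = 30 → No match. (legs=2, mass=31, diet=herbivore) → diet is herbivore, mass = 31 → No match. (legs=4, mass=14, diet=omnivore) → diet is omnivore, mass = 14 → No match.

No match, Match, No match, No match, No match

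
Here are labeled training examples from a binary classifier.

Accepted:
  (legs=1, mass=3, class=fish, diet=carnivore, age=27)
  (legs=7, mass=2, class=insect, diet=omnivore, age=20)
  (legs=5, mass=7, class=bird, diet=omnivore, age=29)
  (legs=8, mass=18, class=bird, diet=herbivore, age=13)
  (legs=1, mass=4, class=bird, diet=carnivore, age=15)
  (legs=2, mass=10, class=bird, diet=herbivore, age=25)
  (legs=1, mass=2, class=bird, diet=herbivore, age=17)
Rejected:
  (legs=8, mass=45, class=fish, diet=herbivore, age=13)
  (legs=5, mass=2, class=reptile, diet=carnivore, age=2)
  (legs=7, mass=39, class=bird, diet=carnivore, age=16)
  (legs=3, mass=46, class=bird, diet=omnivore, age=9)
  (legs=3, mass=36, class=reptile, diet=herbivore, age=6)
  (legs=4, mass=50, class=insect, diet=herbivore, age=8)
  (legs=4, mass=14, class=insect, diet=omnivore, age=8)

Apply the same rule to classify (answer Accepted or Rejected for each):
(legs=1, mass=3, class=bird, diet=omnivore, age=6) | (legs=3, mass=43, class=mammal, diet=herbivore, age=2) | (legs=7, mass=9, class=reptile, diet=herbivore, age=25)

The simplest hypothesis consistent with all the labels is: age ≥ 9 AND mass ≤ 18.
Rejected: (legs=1, mass=3, class=bird, diet=omnivore, age=6), since age = 6, mass = 3. Rejected: (legs=3, mass=43, class=mammal, diet=herbivore, age=2), since age = 2, mass = 43. Accepted: (legs=7, mass=9, class=reptile, diet=herbivore, age=25), since age = 25, mass = 9.

Rejected, Rejected, Accepted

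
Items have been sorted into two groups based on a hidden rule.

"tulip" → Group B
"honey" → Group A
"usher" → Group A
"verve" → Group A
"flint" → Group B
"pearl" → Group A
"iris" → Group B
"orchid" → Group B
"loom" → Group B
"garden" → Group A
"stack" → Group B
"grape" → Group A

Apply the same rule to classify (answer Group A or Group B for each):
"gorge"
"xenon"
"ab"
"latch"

Rule: contains 'e'. This holds for each 'Group A' example and fails for each 'Group B' one.
"gorge": has 'e' — matches, so Group A.
"xenon": has 'e' — matches, so Group A.
"ab": no 'e' — lacks this property, so Group B.
"latch": no 'e' — lacks this property, so Group B.

Group A, Group A, Group B, Group B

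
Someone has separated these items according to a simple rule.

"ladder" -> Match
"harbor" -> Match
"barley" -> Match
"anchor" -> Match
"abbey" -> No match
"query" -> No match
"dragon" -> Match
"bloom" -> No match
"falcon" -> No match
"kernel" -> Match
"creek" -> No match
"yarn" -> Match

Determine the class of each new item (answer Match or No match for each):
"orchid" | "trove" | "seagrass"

The classifier is using: even length AND contains 'r'.
"orchid" — length 6, has 'r', hence Match. "trove" — length 5, has 'r', hence No match. "seagrass" — length 8, has 'r', hence Match.

Match, No match, Match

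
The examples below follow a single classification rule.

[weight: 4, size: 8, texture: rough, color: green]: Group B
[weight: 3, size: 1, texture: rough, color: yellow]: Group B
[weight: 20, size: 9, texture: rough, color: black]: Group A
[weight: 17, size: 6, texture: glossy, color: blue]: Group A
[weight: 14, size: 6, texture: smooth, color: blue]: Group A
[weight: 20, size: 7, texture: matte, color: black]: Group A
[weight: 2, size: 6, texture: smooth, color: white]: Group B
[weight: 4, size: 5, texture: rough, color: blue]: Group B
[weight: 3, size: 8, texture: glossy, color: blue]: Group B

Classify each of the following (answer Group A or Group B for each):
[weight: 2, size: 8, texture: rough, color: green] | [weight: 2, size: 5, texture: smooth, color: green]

The simplest hypothesis consistent with all the labels is: weight ≥ 14.
[weight: 2, size: 8, texture: rough, color: green]: Group B (weight = 2). [weight: 2, size: 5, texture: smooth, color: green]: Group B (weight = 2).

Group B, Group B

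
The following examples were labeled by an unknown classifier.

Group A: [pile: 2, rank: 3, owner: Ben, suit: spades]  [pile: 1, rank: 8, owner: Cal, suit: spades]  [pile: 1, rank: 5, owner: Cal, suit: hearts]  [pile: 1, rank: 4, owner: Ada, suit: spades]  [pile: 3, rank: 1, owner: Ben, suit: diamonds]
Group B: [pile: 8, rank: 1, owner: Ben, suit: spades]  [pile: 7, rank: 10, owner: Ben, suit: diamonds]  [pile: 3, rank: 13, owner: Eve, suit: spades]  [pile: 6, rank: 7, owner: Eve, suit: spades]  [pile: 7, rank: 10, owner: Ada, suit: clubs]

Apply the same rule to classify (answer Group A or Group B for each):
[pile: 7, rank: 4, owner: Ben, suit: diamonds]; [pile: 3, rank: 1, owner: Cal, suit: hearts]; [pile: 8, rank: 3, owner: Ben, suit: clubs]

A rule that fits every label: pile ≤ 3 AND rank ≤ 8 — true of each 'Group A' example, false of each 'Group B' one.
[pile: 7, rank: 4, owner: Ben, suit: diamonds] → pile = 7, rank = 4 → Group B.
[pile: 3, rank: 1, owner: Cal, suit: hearts] → pile = 3, rank = 1 → Group A.
[pile: 8, rank: 3, owner: Ben, suit: clubs] → pile = 8, rank = 3 → Group B.

Group B, Group A, Group B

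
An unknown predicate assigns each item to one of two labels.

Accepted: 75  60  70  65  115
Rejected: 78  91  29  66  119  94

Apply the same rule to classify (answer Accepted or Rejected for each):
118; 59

Rejected, Rejected

One predicate separates the groups cleanly: multiple of 5.
118: 118 = 5·23 + 3, does not fit → Rejected. 59: 59 = 5·11 + 4, does not fit → Rejected.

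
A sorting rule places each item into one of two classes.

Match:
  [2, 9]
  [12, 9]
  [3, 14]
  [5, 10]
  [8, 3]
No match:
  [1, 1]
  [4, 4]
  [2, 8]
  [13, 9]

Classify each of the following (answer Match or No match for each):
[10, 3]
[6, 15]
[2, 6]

Match, Match, No match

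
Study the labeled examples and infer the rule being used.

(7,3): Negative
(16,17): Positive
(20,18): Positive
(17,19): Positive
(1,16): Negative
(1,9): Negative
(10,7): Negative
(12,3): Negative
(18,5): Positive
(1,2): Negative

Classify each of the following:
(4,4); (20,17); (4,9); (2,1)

Negative, Positive, Negative, Negative

Every 'Positive' example satisfies: sum ≥ 23. None of the 'Negative' examples do.
(4,4): 4+4 = 8, does not fit → Negative. (20,17): 20+17 = 37, passes → Positive. (4,9): 4+9 = 13, does not fit → Negative. (2,1): 2+1 = 3, does not fit → Negative.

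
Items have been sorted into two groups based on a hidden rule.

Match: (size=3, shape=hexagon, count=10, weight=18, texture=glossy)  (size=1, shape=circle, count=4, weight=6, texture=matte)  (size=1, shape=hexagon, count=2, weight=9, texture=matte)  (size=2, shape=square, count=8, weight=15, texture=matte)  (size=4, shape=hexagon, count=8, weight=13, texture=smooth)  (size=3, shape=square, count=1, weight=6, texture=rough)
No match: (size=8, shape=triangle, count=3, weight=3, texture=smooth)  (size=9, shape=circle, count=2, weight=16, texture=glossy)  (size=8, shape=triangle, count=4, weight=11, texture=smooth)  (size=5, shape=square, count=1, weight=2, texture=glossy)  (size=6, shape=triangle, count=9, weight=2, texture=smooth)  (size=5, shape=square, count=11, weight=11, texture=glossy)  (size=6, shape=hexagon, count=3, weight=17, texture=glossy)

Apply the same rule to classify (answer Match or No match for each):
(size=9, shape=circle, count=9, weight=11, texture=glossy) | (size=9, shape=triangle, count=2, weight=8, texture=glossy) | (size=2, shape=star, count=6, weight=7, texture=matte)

No match, No match, Match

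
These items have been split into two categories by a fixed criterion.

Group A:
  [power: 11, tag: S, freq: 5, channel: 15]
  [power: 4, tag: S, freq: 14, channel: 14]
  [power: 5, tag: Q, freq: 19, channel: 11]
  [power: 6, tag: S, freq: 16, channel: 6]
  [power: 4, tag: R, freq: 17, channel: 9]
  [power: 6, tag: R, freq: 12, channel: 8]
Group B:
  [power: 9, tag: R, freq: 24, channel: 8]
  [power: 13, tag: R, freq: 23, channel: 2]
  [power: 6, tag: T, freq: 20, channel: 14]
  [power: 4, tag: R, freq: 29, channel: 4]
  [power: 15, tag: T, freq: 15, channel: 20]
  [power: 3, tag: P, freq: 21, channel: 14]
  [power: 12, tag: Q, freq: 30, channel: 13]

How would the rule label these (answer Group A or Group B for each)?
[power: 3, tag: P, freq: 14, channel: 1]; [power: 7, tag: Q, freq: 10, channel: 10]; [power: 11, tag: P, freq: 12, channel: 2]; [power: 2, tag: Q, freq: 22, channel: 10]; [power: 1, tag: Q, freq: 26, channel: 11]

The distinguishing property — freq ≤ 19 AND power ≤ 11 — holds for all the 'Group A' cases and none of the 'Group B' cases.
[power: 3, tag: P, freq: 14, channel: 1] → freq = 14, power = 3 → Group A. [power: 7, tag: Q, freq: 10, channel: 10] → freq = 10, power = 7 → Group A. [power: 11, tag: P, freq: 12, channel: 2] → freq = 12, power = 11 → Group A. [power: 2, tag: Q, freq: 22, channel: 10] → freq = 22, power = 2 → Group B. [power: 1, tag: Q, freq: 26, channel: 11] → freq = 26, power = 1 → Group B.

Group A, Group A, Group A, Group B, Group B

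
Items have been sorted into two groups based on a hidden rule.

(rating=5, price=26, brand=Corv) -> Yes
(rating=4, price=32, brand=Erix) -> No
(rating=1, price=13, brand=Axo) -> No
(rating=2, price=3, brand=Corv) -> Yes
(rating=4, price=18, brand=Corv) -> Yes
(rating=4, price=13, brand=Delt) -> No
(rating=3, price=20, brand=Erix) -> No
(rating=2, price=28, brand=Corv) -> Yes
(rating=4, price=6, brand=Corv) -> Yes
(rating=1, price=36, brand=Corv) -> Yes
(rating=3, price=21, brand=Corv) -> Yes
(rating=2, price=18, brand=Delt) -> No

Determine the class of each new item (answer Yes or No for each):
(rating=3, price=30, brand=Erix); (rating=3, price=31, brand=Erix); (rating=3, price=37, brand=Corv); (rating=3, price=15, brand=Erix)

No, No, Yes, No

Checking candidate rules against both groups, what survives is: brand is Corv.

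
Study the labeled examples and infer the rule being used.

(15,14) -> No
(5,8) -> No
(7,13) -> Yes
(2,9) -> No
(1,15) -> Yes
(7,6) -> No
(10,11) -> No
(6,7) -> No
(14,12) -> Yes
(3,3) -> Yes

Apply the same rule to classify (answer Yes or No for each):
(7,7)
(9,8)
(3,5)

Yes, No, Yes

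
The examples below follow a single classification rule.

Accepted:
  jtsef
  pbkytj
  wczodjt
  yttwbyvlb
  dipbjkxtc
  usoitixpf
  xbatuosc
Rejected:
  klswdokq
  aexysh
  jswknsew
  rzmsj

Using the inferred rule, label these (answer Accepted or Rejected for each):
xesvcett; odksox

Accepted, Rejected

The simplest hypothesis consistent with all the labels is: contains 't'.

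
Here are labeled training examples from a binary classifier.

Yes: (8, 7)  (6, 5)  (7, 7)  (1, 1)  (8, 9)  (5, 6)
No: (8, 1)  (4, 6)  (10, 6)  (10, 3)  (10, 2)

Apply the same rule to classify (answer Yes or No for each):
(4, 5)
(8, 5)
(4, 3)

Yes, No, Yes

The pattern is that an item is 'Yes' exactly when: |first − second| ≤ 1.
(4, 5) — |4−5| = 1, hence Yes.
(8, 5) — |8−5| = 3, hence No.
(4, 3) — |4−3| = 1, hence Yes.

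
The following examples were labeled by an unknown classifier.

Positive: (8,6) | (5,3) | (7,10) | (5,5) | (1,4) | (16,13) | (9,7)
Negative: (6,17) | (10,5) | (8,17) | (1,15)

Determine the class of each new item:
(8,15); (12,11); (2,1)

'Positive' ⟺ |first − second| ≤ 3.

Negative, Positive, Positive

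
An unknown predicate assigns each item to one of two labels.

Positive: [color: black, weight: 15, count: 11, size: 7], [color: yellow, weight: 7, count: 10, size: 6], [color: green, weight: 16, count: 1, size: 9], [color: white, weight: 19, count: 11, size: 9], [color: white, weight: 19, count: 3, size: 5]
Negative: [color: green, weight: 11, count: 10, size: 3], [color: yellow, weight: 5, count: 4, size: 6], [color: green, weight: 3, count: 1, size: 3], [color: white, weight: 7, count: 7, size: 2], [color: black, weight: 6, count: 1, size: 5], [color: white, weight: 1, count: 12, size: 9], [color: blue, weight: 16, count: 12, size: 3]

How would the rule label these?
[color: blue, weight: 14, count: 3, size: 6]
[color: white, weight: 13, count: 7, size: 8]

Positive, Positive

The simplest hypothesis consistent with all the labels is: weight ≥ 7 AND size ≥ 5.
[color: blue, weight: 14, count: 3, size: 6]: weight = 14, size = 6 — meets the rule, so Positive.
[color: white, weight: 13, count: 7, size: 8]: weight = 13, size = 8 — meets the rule, so Positive.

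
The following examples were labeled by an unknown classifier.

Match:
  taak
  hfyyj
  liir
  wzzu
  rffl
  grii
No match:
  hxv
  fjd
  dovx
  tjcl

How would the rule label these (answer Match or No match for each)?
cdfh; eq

No match, No match

The rule appears to be: has a double letter.
cdfh — no doubled letter, hence No match. eq — no doubled letter, hence No match.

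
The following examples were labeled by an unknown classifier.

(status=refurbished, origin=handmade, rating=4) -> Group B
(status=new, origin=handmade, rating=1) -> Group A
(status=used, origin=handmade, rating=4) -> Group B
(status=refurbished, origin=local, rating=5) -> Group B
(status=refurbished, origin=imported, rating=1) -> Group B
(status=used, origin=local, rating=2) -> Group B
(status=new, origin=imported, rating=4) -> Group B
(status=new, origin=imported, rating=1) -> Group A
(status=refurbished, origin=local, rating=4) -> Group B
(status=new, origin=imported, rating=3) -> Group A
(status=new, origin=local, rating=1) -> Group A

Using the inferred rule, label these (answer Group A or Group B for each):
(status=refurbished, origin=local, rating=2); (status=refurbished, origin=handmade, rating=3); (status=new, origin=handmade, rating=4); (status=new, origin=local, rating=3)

A rule that fits every label: status is new AND rating ≤ 3 — true of each 'Group A' example, false of each 'Group B' one.
(status=refurbished, origin=local, rating=2): Group B (status is refurbished, rating = 2).
(status=refurbished, origin=handmade, rating=3): Group B (status is refurbished, rating = 3).
(status=new, origin=handmade, rating=4): Group B (status is new, rating = 4).
(status=new, origin=local, rating=3): Group A (status is new, rating = 3).

Group B, Group B, Group B, Group A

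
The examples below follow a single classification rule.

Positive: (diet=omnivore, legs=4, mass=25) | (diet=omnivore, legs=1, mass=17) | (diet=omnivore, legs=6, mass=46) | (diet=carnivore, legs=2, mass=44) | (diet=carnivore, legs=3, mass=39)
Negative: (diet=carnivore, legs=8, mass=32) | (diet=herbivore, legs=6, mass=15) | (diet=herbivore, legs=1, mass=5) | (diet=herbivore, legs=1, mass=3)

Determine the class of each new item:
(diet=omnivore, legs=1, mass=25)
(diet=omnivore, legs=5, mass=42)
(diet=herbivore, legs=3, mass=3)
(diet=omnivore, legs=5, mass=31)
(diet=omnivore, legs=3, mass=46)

'Positive' ⟺ mass ≥ 17 AND legs ≤ 6.
(diet=omnivore, legs=1, mass=25): mass = 25, legs = 1 — has this property, so Positive.
(diet=omnivore, legs=5, mass=42): mass = 42, legs = 5 — has this property, so Positive.
(diet=herbivore, legs=3, mass=3): mass = 3, legs = 3 — doesn't match, so Negative.
(diet=omnivore, legs=5, mass=31): mass = 31, legs = 5 — has this property, so Positive.
(diet=omnivore, legs=3, mass=46): mass = 46, legs = 3 — has this property, so Positive.

Positive, Positive, Negative, Positive, Positive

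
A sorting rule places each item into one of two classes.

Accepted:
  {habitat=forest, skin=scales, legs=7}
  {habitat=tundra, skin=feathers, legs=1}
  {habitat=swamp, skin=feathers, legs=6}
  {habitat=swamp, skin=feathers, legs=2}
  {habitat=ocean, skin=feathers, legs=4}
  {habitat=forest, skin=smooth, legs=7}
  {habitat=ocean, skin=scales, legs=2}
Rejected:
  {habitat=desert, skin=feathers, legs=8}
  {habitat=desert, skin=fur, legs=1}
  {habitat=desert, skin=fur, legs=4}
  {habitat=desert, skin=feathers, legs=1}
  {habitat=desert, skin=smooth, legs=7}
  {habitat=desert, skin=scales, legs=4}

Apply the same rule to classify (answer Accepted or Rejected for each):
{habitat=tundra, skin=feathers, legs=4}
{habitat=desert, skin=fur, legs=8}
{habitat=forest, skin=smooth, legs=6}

The pattern is that an item is 'Accepted' exactly when: habitat is not desert.
{habitat=tundra, skin=feathers, legs=4} → habitat is tundra → Accepted. {habitat=desert, skin=fur, legs=8} → habitat is desert → Rejected. {habitat=forest, skin=smooth, legs=6} → habitat is forest → Accepted.

Accepted, Rejected, Accepted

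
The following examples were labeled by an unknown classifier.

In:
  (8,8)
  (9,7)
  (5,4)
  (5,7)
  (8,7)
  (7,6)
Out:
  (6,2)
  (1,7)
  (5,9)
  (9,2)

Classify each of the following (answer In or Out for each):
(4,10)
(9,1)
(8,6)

Out, Out, In

The rule appears to be: |first − second| ≤ 2.
(4,10): |4−10| = 6 — doesn't match, so Out. (9,1): |9−1| = 8 — doesn't match, so Out. (8,6): |8−6| = 2 — qualifies, so In.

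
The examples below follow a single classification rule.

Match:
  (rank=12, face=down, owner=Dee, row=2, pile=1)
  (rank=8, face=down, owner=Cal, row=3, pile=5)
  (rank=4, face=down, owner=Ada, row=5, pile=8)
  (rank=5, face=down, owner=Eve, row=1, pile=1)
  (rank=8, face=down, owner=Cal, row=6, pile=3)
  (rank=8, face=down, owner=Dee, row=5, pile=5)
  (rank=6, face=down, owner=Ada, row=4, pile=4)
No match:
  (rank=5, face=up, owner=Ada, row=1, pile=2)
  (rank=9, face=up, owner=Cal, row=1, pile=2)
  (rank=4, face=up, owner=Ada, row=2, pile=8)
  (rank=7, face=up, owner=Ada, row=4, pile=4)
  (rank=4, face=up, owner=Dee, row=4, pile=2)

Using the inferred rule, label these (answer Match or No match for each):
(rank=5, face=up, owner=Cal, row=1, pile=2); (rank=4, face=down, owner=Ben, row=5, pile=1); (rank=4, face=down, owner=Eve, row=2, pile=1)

No match, Match, Match

Rule: face is down. This holds for each 'Match' example and fails for each 'No match' one.
(rank=5, face=up, owner=Cal, row=1, pile=2) — face is up, hence No match. (rank=4, face=down, owner=Ben, row=5, pile=1) — face is down, hence Match. (rank=4, face=down, owner=Eve, row=2, pile=1) — face is down, hence Match.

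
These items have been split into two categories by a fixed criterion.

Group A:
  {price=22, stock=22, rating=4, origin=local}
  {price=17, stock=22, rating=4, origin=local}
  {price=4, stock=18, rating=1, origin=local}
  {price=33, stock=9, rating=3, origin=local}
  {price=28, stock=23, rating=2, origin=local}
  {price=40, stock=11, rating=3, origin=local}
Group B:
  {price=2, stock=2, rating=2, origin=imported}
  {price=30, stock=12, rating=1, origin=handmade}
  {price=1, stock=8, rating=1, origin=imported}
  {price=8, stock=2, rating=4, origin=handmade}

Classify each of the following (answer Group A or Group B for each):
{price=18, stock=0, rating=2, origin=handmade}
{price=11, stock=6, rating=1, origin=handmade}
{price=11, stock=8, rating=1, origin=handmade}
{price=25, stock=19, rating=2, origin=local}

Group B, Group B, Group B, Group A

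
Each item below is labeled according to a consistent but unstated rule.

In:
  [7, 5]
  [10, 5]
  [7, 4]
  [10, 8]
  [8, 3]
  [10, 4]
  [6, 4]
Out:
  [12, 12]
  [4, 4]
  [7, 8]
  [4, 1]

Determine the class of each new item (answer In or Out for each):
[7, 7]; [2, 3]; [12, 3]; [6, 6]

All 'In' examples share one property — first > second AND sum ≥ 8 — and every 'Out' example lacks it.
[7, 7]: 7 = 7, 7+7 = 14 — fails this test, so Out.
[2, 3]: 2 < 3, 2+3 = 5 — fails this test, so Out.
[12, 3]: 12 > 3, 12+3 = 15 — checks out, so In.
[6, 6]: 6 = 6, 6+6 = 12 — fails this test, so Out.

Out, Out, In, Out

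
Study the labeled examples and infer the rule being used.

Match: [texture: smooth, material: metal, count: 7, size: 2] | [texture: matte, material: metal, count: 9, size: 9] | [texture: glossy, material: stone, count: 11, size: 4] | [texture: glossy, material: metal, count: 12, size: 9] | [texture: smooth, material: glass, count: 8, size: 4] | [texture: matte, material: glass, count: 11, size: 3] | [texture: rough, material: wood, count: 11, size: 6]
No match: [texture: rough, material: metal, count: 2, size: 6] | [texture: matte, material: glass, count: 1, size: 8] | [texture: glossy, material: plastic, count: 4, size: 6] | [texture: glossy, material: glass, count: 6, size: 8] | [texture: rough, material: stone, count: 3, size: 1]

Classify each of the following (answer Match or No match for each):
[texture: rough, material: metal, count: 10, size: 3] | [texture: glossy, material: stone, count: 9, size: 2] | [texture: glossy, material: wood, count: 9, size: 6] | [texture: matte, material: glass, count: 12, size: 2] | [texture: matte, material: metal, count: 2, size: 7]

The classifier is using: count ≥ 7.
[texture: rough, material: metal, count: 10, size: 3]: Match (count = 10). [texture: glossy, material: stone, count: 9, size: 2]: Match (count = 9). [texture: glossy, material: wood, count: 9, size: 6]: Match (count = 9). [texture: matte, material: glass, count: 12, size: 2]: Match (count = 12). [texture: matte, material: metal, count: 2, size: 7]: No match (count = 2).

Match, Match, Match, Match, No match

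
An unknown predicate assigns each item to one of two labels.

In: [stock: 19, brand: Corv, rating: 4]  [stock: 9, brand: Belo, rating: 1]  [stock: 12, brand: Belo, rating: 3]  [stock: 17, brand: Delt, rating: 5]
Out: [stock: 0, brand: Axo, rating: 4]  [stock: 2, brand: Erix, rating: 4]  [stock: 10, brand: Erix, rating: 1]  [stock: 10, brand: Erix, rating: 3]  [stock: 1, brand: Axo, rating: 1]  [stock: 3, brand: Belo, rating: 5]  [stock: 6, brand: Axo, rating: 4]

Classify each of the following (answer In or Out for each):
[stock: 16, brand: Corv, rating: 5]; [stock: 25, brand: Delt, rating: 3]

The pattern is that an item is 'In' exactly when: stock = 9 OR stock ≥ 12.
[stock: 16, brand: Corv, rating: 5] — stock = 16, hence In.
[stock: 25, brand: Delt, rating: 3] — stock = 25, hence In.

In, In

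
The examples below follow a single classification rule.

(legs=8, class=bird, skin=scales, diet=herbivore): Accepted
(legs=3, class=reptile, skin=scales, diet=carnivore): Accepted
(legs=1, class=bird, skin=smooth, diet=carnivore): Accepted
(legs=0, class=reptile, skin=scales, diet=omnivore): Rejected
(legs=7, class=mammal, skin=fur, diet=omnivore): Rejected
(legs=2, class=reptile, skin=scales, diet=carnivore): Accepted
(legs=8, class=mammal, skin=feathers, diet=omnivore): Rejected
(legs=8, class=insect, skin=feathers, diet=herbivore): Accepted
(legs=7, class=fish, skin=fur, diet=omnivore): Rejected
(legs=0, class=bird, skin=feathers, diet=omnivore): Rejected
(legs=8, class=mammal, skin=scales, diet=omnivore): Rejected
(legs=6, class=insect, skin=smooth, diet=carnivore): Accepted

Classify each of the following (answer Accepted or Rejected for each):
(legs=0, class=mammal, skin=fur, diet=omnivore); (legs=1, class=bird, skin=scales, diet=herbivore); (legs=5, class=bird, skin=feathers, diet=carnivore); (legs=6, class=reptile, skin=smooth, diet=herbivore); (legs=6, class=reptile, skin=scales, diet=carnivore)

One predicate separates the groups cleanly: diet is not omnivore.

Rejected, Accepted, Accepted, Accepted, Accepted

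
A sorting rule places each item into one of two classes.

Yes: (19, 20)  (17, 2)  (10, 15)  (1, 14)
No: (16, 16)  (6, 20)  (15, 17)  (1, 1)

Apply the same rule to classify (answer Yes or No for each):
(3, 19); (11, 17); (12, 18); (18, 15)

No, No, No, Yes

Checking candidate rules against both groups, what survives is: sum is odd.
(3, 19) — 3+19 = 22, hence No. (11, 17) — 11+17 = 28, hence No. (12, 18) — 12+18 = 30, hence No. (18, 15) — 18+15 = 33, hence Yes.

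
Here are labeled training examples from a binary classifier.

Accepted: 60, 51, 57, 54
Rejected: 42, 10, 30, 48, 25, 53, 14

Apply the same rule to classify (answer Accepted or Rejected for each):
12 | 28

Every 'Accepted' example satisfies: multiple of 3 AND at least 51. None of the 'Rejected' examples do.
Rejected: 12, since 12 = 3·4, 12 < 51. Rejected: 28, since 28 = 3·9 + 1, 28 < 51.

Rejected, Rejected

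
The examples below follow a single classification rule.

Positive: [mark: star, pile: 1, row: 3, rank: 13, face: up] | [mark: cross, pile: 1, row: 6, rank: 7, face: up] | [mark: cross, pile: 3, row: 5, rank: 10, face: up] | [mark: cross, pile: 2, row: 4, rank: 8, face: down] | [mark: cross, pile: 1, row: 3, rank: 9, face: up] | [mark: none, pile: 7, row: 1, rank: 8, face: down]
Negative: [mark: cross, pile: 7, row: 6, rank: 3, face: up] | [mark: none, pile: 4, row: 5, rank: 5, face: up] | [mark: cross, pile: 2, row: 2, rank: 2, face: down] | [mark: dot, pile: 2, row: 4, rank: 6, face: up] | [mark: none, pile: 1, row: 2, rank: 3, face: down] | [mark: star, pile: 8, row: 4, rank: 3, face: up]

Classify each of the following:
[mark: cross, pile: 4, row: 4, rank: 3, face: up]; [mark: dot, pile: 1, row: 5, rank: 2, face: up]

Negative, Negative

The distinguishing property — rank ≥ 7 — holds for all the 'Positive' cases and none of the 'Negative' cases.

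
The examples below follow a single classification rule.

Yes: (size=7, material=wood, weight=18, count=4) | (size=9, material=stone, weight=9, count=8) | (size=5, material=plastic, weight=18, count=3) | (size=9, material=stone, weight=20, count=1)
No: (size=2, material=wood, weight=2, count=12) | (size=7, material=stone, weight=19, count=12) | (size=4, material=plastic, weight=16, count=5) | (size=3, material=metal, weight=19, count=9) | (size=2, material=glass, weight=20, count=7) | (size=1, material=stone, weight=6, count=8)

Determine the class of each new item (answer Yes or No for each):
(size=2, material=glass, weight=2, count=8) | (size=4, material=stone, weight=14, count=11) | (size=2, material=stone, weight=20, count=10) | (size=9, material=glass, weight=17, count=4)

All 'Yes' examples share one property — count ≤ 8 AND size ≥ 5 — and every 'No' example lacks it.
(size=2, material=glass, weight=2, count=8) — count = 8, size = 2, hence No. (size=4, material=stone, weight=14, count=11) — count = 11, size = 4, hence No. (size=2, material=stone, weight=20, count=10) — count = 10, size = 2, hence No. (size=9, material=glass, weight=17, count=4) — count = 4, size = 9, hence Yes.

No, No, No, Yes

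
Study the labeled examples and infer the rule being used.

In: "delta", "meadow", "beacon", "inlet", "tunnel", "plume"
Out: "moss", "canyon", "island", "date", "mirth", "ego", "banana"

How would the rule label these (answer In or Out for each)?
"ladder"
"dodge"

In, In

All 'In' examples share one property — length ≥ 5 AND contains 'e' — and every 'Out' example lacks it.
"ladder": length 6, has 'e' — satisfies this, so In. "dodge": length 5, has 'e' — satisfies this, so In.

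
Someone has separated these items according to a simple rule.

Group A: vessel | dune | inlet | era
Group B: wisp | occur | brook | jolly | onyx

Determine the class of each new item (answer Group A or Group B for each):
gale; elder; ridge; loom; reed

Group A, Group A, Group A, Group B, Group A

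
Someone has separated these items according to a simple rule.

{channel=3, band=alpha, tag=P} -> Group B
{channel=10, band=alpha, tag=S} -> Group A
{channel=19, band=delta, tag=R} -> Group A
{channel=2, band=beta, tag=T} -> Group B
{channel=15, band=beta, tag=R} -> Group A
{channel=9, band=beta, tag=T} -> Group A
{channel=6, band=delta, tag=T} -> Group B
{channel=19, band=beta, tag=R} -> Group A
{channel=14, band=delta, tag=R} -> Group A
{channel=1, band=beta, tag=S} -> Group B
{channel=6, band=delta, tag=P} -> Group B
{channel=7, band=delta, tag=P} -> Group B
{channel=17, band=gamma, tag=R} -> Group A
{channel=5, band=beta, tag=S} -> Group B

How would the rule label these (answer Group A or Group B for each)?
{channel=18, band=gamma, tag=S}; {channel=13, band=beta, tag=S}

Group A, Group A

The distinguishing property — channel ≥ 9 — holds for all the 'Group A' cases and none of the 'Group B' cases.
Group A: {channel=18, band=gamma, tag=S}, since channel = 18.
Group A: {channel=13, band=beta, tag=S}, since channel = 13.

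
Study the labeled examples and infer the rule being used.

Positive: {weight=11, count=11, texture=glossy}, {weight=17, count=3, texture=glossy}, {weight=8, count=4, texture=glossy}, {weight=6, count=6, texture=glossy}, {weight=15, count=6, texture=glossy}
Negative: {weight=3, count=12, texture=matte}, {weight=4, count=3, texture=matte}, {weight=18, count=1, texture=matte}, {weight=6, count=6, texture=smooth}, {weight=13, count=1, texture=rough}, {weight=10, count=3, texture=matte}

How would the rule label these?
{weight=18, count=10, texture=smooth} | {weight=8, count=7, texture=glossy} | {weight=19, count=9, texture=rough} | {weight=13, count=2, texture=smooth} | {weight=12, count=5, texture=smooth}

Negative, Positive, Negative, Negative, Negative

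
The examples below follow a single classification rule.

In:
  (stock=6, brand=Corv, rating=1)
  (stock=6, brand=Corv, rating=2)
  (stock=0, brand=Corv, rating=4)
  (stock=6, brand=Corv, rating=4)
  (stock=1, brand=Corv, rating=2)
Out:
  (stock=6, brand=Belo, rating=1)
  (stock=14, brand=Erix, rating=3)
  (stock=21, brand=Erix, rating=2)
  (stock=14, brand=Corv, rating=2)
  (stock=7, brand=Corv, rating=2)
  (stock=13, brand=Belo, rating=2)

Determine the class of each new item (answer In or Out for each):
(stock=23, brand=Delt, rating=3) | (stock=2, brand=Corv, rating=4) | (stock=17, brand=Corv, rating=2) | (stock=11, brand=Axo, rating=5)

The distinguishing property — brand is Corv AND stock ≤ 6 — holds for all the 'In' cases and none of the 'Out' cases.

Out, In, Out, Out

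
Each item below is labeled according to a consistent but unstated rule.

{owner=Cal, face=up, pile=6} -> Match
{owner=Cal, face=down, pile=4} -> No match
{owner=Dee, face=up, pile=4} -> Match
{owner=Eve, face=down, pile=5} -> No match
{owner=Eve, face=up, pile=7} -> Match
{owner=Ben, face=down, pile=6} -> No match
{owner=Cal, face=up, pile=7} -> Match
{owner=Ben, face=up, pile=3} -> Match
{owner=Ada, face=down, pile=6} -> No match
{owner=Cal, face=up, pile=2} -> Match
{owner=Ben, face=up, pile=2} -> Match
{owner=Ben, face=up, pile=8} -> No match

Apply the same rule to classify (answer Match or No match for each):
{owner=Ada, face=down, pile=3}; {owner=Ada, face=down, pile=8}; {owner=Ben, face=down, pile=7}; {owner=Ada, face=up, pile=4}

No match, No match, No match, Match

'Match' ⟺ face is up AND pile ≤ 7.
{owner=Ada, face=down, pile=3} → face is down, pile = 3 → No match. {owner=Ada, face=down, pile=8} → face is down, pile = 8 → No match. {owner=Ben, face=down, pile=7} → face is down, pile = 7 → No match. {owner=Ada, face=up, pile=4} → face is up, pile = 4 → Match.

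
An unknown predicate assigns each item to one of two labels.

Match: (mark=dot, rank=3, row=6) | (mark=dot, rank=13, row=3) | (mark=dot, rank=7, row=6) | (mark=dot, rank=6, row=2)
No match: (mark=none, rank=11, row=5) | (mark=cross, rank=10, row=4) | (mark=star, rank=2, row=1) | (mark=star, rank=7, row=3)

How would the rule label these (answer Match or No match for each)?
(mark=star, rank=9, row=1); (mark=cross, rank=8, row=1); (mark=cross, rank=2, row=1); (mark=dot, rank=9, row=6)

All 'Match' examples share one property — mark is dot — and every 'No match' example lacks it.
(mark=star, rank=9, row=1): mark is star, doesn't match → No match. (mark=cross, rank=8, row=1): mark is cross, doesn't match → No match. (mark=cross, rank=2, row=1): mark is cross, doesn't match → No match. (mark=dot, rank=9, row=6): mark is dot, qualifies → Match.

No match, No match, No match, Match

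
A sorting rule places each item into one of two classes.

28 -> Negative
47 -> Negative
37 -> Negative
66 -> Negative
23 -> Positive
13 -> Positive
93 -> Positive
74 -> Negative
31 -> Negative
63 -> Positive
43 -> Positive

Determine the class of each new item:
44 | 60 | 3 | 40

A rule that fits every label: ends in digit 3 — true of each 'Positive' example, false of each 'Negative' one.
44 — last digit 4, hence Negative.
60 — last digit 0, hence Negative.
3 — last digit 3, hence Positive.
40 — last digit 0, hence Negative.

Negative, Negative, Positive, Negative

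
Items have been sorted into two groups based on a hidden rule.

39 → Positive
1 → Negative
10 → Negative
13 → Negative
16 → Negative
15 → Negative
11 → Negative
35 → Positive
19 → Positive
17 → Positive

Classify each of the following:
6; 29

Negative, Positive

A rule that fits every label: at least 17 — true of each 'Positive' example, false of each 'Negative' one.
6: Negative (6 < 17). 29: Positive (29 ≥ 17).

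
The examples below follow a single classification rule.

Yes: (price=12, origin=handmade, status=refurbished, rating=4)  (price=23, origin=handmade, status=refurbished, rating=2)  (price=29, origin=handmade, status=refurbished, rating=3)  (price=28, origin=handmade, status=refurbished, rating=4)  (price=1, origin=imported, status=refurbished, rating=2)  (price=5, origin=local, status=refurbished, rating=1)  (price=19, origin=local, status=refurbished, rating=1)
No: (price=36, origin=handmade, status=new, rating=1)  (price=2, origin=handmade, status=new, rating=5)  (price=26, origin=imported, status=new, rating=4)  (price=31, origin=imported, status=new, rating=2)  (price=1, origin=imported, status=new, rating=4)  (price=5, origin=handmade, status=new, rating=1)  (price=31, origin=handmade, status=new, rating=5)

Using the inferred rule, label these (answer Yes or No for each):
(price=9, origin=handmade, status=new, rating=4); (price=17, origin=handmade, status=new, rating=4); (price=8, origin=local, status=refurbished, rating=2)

No, No, Yes

A rule that fits every label: status is refurbished — true of each 'Yes' example, false of each 'No' one.
(price=9, origin=handmade, status=new, rating=4) — status is new, hence No. (price=17, origin=handmade, status=new, rating=4) — status is new, hence No. (price=8, origin=local, status=refurbished, rating=2) — status is refurbished, hence Yes.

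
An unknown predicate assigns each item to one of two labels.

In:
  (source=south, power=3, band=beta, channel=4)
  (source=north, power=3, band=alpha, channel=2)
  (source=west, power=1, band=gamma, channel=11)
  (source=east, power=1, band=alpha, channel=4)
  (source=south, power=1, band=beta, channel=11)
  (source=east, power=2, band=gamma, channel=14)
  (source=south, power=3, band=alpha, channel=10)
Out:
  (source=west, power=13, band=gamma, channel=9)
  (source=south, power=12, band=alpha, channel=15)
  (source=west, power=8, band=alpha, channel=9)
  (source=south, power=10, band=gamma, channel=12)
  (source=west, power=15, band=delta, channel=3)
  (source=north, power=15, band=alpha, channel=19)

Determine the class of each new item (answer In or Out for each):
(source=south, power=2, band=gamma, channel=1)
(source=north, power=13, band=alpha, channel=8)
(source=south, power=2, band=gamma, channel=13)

In, Out, In

All 'In' examples share one property — power ≤ 3 — and every 'Out' example lacks it.
(source=south, power=2, band=gamma, channel=1) → power = 2 → In.
(source=north, power=13, band=alpha, channel=8) → power = 13 → Out.
(source=south, power=2, band=gamma, channel=13) → power = 2 → In.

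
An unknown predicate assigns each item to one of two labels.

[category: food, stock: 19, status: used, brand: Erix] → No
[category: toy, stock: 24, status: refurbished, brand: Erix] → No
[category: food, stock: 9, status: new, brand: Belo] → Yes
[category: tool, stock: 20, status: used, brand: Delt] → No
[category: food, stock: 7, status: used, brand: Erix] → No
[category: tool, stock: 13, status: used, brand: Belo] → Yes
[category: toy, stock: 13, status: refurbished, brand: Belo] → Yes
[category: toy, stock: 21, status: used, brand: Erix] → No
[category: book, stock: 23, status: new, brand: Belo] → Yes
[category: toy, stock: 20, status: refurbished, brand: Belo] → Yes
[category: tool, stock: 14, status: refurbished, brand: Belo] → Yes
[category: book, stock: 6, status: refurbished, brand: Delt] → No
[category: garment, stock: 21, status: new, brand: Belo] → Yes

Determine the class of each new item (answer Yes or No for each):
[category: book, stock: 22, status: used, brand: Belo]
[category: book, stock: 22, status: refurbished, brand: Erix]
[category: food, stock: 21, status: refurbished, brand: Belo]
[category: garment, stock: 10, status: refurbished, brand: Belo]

Yes, No, Yes, Yes

Rule: brand is Belo. This holds for each 'Yes' example and fails for each 'No' one.
[category: book, stock: 22, status: used, brand: Belo]: Yes (brand is Belo). [category: book, stock: 22, status: refurbished, brand: Erix]: No (brand is Erix). [category: food, stock: 21, status: refurbished, brand: Belo]: Yes (brand is Belo). [category: garment, stock: 10, status: refurbished, brand: Belo]: Yes (brand is Belo).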